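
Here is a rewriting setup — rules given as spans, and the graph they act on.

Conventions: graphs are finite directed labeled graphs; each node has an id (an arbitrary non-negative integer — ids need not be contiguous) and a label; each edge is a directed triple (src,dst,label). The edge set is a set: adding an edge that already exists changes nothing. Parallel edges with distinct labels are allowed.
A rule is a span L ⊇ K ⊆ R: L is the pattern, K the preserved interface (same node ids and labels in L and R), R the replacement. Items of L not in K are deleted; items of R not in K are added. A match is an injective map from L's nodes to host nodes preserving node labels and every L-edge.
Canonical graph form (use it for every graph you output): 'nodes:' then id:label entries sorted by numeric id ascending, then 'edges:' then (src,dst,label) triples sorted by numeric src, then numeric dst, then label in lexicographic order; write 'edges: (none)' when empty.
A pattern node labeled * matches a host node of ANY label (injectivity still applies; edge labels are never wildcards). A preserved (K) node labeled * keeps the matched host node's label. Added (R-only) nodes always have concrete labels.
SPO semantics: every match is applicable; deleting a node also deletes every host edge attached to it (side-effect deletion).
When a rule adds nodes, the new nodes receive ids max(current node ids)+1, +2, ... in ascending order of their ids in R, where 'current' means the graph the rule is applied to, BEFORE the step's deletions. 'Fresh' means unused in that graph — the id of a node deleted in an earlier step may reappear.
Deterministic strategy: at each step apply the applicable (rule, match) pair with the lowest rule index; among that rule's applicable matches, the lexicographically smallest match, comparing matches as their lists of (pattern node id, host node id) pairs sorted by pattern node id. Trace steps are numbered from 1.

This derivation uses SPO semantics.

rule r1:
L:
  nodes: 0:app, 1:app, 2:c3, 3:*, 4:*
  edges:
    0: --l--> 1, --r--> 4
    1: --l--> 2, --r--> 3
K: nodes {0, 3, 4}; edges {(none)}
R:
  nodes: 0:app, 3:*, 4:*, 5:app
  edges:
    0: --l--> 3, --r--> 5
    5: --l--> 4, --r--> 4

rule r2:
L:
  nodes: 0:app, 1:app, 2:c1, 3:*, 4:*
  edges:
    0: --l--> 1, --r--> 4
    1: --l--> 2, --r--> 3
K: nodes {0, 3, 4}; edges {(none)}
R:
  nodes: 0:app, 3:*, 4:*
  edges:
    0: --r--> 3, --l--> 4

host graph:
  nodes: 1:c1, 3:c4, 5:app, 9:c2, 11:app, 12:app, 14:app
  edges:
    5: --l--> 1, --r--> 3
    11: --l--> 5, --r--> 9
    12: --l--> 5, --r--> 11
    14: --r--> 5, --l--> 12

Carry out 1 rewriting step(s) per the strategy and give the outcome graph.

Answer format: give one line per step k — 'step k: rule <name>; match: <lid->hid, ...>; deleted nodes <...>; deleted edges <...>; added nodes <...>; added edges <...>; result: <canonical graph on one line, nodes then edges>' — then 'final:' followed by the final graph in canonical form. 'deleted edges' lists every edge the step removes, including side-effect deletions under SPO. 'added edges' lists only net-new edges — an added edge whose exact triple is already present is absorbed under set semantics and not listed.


step 1: rule r2; match: 0->11, 1->5, 2->1, 3->3, 4->9; deleted nodes 1, 5; deleted edges (5,1,l); (5,3,r); (11,5,l); (11,9,r); (12,5,l); (14,5,r); added nodes (none); added edges (11,3,r); (11,9,l); result: nodes: 3:c4, 9:c2, 11:app, 12:app, 14:app edges: (11,3,r); (11,9,l); (12,11,r); (14,12,l)
final:
nodes: 3:c4, 9:c2, 11:app, 12:app, 14:app
edges: (11,3,r); (11,9,l); (12,11,r); (14,12,l)


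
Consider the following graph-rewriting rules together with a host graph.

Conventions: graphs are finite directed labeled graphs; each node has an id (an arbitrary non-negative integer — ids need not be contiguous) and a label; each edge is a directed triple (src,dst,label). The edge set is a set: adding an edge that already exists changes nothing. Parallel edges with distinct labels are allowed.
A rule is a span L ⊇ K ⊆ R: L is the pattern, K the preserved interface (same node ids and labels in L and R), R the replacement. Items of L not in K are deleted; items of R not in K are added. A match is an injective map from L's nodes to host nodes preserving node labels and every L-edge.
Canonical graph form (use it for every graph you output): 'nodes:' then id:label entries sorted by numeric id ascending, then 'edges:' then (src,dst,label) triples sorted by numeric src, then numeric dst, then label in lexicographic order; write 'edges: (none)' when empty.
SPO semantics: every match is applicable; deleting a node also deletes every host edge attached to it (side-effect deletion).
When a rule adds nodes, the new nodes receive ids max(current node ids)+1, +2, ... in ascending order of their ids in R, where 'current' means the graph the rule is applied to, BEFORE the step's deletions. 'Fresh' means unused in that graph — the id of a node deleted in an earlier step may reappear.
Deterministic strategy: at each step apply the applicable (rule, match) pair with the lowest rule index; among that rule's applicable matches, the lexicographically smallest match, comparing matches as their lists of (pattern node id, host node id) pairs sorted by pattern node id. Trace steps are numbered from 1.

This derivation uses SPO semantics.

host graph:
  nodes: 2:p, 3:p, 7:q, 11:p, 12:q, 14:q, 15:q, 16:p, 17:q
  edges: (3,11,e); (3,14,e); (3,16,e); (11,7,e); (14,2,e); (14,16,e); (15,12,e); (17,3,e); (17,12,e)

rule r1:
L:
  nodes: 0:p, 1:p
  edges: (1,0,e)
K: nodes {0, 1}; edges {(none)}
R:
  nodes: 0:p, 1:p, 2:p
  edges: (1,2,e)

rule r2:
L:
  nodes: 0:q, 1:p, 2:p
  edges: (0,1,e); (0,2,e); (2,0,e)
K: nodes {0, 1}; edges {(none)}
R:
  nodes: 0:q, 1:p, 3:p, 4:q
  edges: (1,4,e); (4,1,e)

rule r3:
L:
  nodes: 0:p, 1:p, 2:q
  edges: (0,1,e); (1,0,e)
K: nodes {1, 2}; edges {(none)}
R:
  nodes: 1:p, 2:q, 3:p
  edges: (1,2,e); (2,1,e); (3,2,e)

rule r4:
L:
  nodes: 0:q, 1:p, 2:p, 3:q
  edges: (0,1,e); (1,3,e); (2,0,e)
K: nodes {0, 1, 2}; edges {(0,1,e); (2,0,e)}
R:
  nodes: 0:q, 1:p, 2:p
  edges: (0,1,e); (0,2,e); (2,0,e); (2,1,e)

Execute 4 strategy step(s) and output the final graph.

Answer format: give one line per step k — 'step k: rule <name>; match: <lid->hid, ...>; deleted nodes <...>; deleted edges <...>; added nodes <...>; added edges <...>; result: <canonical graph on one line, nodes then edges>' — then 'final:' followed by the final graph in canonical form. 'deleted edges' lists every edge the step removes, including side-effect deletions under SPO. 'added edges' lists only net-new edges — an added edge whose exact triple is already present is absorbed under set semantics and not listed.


step 1: rule r1; match: 0->11, 1->3; deleted nodes (none); deleted edges (3,11,e); added nodes 18; added edges (3,18,e); result: nodes: 2:p, 3:p, 7:q, 11:p, 12:q, 14:q, 15:q, 16:p, 17:q, 18:p edges: (3,14,e); (3,16,e); (3,18,e); (11,7,e); (14,2,e); (14,16,e); (15,12,e); (17,3,e); (17,12,e)
step 2: rule r1; match: 0->16, 1->3; deleted nodes (none); deleted edges (3,16,e); added nodes 19; added edges (3,19,e); result: nodes: 2:p, 3:p, 7:q, 11:p, 12:q, 14:q, 15:q, 16:p, 17:q, 18:p, 19:p edges: (3,14,e); (3,18,e); (3,19,e); (11,7,e); (14,2,e); (14,16,e); (15,12,e); (17,3,e); (17,12,e)
step 3: rule r1; match: 0->18, 1->3; deleted nodes (none); deleted edges (3,18,e); added nodes 20; added edges (3,20,e); result: nodes: 2:p, 3:p, 7:q, 11:p, 12:q, 14:q, 15:q, 16:p, 17:q, 18:p, 19:p, 20:p edges: (3,14,e); (3,19,e); (3,20,e); (11,7,e); (14,2,e); (14,16,e); (15,12,e); (17,3,e); (17,12,e)
step 4: rule r1; match: 0->19, 1->3; deleted nodes (none); deleted edges (3,19,e); added nodes 21; added edges (3,21,e); result: nodes: 2:p, 3:p, 7:q, 11:p, 12:q, 14:q, 15:q, 16:p, 17:q, 18:p, 19:p, 20:p, 21:p edges: (3,14,e); (3,20,e); (3,21,e); (11,7,e); (14,2,e); (14,16,e); (15,12,e); (17,3,e); (17,12,e)
final:
nodes: 2:p, 3:p, 7:q, 11:p, 12:q, 14:q, 15:q, 16:p, 17:q, 18:p, 19:p, 20:p, 21:p
edges: (3,14,e); (3,20,e); (3,21,e); (11,7,e); (14,2,e); (14,16,e); (15,12,e); (17,3,e); (17,12,e)


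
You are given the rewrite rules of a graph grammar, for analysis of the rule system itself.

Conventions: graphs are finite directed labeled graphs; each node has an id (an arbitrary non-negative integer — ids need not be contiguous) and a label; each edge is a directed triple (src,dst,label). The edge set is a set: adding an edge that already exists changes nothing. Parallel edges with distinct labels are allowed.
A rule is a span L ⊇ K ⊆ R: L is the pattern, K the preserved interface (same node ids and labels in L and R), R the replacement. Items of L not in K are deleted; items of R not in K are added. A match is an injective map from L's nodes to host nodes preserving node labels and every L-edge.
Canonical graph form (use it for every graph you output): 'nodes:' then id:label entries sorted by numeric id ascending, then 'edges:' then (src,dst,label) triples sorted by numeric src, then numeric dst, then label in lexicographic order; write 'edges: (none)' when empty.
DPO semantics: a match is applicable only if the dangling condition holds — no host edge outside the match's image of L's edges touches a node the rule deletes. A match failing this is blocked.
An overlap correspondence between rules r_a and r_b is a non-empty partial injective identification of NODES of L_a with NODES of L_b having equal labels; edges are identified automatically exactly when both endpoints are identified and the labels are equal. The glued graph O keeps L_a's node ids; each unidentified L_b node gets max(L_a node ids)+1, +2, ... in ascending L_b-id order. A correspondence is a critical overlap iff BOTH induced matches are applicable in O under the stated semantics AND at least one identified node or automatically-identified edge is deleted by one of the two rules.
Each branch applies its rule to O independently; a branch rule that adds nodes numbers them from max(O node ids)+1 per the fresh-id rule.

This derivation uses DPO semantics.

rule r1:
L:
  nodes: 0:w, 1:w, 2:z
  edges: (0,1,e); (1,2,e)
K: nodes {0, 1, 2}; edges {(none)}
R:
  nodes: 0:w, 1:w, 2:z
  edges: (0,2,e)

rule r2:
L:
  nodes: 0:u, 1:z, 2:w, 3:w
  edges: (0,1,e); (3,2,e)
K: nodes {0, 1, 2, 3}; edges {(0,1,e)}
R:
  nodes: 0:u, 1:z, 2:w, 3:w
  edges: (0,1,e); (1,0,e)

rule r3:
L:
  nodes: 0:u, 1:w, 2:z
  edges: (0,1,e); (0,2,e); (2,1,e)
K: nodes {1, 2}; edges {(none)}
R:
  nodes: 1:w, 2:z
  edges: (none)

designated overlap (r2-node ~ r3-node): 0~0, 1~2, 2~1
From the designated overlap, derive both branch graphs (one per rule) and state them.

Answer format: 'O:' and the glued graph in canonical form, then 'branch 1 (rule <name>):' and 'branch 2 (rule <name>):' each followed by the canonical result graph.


O:
nodes: 0:u, 1:z, 2:w, 3:w
edges: (0,1,e); (0,2,e); (1,2,e); (3,2,e)
branch 1 (rule r2):
nodes: 0:u, 1:z, 2:w, 3:w
edges: (0,1,e); (0,2,e); (1,0,e); (1,2,e)
branch 2 (rule r3):
nodes: 1:z, 2:w, 3:w
edges: (3,2,e)


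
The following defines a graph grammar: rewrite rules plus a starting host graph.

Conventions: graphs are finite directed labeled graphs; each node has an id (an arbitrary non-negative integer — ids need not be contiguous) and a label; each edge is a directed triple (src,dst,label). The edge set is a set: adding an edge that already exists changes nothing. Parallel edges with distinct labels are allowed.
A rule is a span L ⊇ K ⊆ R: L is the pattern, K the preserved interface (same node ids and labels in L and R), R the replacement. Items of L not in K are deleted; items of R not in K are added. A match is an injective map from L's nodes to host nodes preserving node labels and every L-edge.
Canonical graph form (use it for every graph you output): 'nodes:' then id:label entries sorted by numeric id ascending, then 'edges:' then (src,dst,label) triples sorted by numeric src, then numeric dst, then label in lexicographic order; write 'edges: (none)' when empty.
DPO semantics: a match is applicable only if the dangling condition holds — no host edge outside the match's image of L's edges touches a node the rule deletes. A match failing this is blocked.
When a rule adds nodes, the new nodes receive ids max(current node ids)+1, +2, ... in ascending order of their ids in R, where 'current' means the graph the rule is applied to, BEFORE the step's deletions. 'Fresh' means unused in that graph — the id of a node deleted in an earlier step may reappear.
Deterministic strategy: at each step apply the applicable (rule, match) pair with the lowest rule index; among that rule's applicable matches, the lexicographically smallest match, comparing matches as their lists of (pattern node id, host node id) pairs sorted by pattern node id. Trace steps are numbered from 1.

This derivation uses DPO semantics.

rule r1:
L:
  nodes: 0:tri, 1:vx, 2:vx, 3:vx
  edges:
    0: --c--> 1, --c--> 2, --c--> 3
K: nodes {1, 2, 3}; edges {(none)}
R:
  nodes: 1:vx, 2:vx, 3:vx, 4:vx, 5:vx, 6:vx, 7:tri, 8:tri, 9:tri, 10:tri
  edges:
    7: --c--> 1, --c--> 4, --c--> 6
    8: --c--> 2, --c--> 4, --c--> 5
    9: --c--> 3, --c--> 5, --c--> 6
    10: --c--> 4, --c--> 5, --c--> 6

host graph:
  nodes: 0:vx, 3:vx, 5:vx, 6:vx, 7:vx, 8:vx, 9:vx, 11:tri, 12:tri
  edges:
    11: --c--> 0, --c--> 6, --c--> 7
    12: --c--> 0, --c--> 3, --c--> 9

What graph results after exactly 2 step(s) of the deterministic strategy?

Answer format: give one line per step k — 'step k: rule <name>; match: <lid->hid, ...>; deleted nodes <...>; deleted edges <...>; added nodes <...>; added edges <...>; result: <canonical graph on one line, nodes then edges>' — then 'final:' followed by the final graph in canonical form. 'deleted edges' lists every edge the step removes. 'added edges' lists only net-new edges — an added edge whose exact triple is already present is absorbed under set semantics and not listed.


step 1: rule r1; match: 0->11, 1->0, 2->6, 3->7; deleted nodes 11; deleted edges (11,0,c); (11,6,c); (11,7,c); added nodes 13, 14, 15, 16, 17, 18, 19; added edges (16,0,c); (16,13,c); (16,15,c); (17,6,c); (17,13,c); (17,14,c); (18,7,c); (18,14,c); (18,15,c); (19,13,c); (19,14,c); (19,15,c); result: nodes: 0:vx, 3:vx, 5:vx, 6:vx, 7:vx, 8:vx, 9:vx, 12:tri, 13:vx, 14:vx, 15:vx, 16:tri, 17:tri, 18:tri, 19:tri edges: (12,0,c); (12,3,c); (12,9,c); (16,0,c); (16,13,c); (16,15,c); (17,6,c); (17,13,c); (17,14,c); (18,7,c); (18,14,c); (18,15,c); (19,13,c); (19,14,c); (19,15,c)
step 2: rule r1; match: 0->12, 1->0, 2->3, 3->9; deleted nodes 12; deleted edges (12,0,c); (12,3,c); (12,9,c); added nodes 20, 21, 22, 23, 24, 25, 26; added edges (23,0,c); (23,20,c); (23,22,c); (24,3,c); (24,20,c); (24,21,c); (25,9,c); (25,21,c); (25,22,c); (26,20,c); (26,21,c); (26,22,c); result: nodes: 0:vx, 3:vx, 5:vx, 6:vx, 7:vx, 8:vx, 9:vx, 13:vx, 14:vx, 15:vx, 16:tri, 17:tri, 18:tri, 19:tri, 20:vx, 21:vx, 22:vx, 23:tri, 24:tri, 25:tri, 26:tri edges: (16,0,c); (16,13,c); (16,15,c); (17,6,c); (17,13,c); (17,14,c); (18,7,c); (18,14,c); (18,15,c); (19,13,c); (19,14,c); (19,15,c); (23,0,c); (23,20,c); (23,22,c); (24,3,c); (24,20,c); (24,21,c); (25,9,c); (25,21,c); (25,22,c); (26,20,c); (26,21,c); (26,22,c)
final:
nodes: 0:vx, 3:vx, 5:vx, 6:vx, 7:vx, 8:vx, 9:vx, 13:vx, 14:vx, 15:vx, 16:tri, 17:tri, 18:tri, 19:tri, 20:vx, 21:vx, 22:vx, 23:tri, 24:tri, 25:tri, 26:tri
edges: (16,0,c); (16,13,c); (16,15,c); (17,6,c); (17,13,c); (17,14,c); (18,7,c); (18,14,c); (18,15,c); (19,13,c); (19,14,c); (19,15,c); (23,0,c); (23,20,c); (23,22,c); (24,3,c); (24,20,c); (24,21,c); (25,9,c); (25,21,c); (25,22,c); (26,20,c); (26,21,c); (26,22,c)


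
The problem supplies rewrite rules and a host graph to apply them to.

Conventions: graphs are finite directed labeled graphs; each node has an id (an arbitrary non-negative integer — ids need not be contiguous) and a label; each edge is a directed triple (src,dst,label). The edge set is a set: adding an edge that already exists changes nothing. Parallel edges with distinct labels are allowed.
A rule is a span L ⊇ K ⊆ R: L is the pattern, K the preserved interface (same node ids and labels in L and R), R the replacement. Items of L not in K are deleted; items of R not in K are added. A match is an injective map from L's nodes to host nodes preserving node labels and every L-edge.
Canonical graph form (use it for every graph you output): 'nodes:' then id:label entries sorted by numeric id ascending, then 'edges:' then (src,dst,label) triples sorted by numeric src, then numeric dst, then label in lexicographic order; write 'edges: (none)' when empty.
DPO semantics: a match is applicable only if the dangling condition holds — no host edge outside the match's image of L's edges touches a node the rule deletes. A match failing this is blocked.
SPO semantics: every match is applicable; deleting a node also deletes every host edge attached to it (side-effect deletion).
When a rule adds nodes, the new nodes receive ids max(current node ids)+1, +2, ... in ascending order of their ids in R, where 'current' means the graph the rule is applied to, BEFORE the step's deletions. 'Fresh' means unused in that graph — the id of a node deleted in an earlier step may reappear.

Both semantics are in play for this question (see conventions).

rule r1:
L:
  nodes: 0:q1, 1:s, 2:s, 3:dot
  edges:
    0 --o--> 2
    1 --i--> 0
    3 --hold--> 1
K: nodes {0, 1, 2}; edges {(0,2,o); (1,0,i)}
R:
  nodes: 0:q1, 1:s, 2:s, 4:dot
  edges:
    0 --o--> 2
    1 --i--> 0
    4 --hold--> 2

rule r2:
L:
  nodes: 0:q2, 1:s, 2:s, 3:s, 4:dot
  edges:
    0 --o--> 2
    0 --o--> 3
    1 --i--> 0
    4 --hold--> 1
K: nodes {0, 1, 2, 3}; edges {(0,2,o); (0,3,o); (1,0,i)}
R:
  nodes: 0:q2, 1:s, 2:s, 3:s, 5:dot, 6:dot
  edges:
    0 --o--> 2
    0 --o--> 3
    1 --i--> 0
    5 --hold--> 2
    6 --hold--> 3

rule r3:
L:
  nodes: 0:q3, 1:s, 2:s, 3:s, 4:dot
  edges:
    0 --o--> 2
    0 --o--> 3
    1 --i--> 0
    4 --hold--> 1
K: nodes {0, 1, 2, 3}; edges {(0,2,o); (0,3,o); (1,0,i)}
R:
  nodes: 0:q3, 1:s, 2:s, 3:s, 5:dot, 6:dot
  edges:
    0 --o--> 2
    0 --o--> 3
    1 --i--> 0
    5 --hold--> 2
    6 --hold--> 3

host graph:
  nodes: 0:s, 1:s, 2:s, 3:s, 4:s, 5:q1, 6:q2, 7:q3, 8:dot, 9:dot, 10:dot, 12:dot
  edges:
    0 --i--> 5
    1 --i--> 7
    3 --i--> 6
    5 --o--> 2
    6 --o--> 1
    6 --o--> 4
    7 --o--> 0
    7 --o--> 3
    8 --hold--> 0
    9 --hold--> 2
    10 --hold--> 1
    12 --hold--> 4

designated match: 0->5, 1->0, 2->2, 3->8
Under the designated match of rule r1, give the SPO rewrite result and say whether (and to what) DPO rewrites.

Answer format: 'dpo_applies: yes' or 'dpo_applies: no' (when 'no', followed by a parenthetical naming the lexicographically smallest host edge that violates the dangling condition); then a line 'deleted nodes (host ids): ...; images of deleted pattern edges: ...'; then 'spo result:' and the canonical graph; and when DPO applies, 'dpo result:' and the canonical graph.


dpo_applies: yes
deleted nodes (host ids): 8; images of deleted pattern edges: (8,0,hold)
spo result:
nodes: 0:s, 1:s, 2:s, 3:s, 4:s, 5:q1, 6:q2, 7:q3, 9:dot, 10:dot, 12:dot, 13:dot
edges: (0,5,i); (1,7,i); (3,6,i); (5,2,o); (6,1,o); (6,4,o); (7,0,o); (7,3,o); (9,2,hold); (10,1,hold); (12,4,hold); (13,2,hold)
dpo result:
nodes: 0:s, 1:s, 2:s, 3:s, 4:s, 5:q1, 6:q2, 7:q3, 9:dot, 10:dot, 12:dot, 13:dot
edges: (0,5,i); (1,7,i); (3,6,i); (5,2,o); (6,1,o); (6,4,o); (7,0,o); (7,3,o); (9,2,hold); (10,1,hold); (12,4,hold); (13,2,hold)


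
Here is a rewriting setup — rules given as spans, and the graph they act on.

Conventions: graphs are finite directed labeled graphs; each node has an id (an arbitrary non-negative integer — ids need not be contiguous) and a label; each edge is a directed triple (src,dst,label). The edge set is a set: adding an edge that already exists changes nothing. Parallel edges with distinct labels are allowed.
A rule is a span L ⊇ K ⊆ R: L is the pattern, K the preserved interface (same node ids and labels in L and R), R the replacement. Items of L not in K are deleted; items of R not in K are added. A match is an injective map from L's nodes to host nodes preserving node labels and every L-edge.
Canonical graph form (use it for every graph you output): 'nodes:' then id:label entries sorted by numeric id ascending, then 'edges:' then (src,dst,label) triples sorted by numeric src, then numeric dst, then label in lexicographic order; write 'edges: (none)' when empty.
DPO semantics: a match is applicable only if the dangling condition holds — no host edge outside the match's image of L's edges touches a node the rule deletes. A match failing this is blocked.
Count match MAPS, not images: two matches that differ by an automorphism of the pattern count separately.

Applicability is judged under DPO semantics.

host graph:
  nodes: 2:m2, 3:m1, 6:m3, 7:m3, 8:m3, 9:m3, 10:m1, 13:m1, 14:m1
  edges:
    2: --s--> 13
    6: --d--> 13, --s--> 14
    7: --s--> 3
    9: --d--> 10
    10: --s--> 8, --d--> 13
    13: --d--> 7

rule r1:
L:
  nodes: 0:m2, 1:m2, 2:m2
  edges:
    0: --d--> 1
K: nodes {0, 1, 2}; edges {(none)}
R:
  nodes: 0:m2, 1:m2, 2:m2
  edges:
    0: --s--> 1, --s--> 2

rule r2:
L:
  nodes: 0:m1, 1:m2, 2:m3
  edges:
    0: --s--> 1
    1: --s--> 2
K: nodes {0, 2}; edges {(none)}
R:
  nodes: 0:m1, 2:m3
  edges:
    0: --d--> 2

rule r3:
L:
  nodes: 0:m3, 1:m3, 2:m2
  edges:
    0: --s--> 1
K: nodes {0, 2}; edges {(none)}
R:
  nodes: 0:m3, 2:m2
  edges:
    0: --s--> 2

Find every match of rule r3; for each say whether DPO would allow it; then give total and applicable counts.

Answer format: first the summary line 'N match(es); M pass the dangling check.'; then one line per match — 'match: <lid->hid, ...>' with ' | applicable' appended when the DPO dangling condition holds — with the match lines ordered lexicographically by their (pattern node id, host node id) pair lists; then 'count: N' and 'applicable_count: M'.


0 match(es); 0 pass the dangling check.
count: 0
applicable_count: 0


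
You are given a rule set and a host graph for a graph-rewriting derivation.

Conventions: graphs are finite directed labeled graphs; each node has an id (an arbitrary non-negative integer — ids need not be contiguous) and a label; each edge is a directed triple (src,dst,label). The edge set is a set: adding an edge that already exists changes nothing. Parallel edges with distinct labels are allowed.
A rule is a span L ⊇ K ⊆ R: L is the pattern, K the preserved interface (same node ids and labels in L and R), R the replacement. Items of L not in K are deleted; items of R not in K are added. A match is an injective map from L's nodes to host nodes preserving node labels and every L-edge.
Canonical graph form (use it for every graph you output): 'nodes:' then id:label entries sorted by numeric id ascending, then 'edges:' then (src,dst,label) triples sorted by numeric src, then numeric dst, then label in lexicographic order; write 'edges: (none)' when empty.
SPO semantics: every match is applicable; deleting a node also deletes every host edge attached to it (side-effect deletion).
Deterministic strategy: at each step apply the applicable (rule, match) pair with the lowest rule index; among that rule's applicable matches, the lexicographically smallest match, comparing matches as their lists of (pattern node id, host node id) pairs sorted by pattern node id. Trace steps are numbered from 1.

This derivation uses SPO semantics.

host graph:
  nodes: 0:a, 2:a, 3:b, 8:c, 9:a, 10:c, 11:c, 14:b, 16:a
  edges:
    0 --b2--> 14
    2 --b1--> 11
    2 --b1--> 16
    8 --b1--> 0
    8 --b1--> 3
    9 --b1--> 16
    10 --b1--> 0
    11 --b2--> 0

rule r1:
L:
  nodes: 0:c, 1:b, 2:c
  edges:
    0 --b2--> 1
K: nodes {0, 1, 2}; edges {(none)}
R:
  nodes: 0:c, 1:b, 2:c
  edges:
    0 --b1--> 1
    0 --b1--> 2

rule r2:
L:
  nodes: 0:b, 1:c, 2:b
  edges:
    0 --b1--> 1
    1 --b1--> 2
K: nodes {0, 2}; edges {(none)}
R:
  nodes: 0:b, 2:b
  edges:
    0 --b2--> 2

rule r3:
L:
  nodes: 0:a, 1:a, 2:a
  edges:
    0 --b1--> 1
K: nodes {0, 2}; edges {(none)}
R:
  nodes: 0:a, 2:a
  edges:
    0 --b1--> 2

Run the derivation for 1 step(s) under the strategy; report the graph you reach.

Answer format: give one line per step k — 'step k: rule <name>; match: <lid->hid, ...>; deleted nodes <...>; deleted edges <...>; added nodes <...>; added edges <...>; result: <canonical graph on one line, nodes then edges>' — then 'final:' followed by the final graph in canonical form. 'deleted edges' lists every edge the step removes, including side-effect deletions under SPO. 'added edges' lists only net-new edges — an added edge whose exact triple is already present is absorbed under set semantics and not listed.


step 1: rule r3; match: 0->2, 1->16, 2->0; deleted nodes 16; deleted edges (2,16,b1); (9,16,b1); added nodes (none); added edges (2,0,b1); result: nodes: 0:a, 2:a, 3:b, 8:c, 9:a, 10:c, 11:c, 14:b edges: (0,14,b2); (2,0,b1); (2,11,b1); (8,0,b1); (8,3,b1); (10,0,b1); (11,0,b2)
final:
nodes: 0:a, 2:a, 3:b, 8:c, 9:a, 10:c, 11:c, 14:b
edges: (0,14,b2); (2,0,b1); (2,11,b1); (8,0,b1); (8,3,b1); (10,0,b1); (11,0,b2)


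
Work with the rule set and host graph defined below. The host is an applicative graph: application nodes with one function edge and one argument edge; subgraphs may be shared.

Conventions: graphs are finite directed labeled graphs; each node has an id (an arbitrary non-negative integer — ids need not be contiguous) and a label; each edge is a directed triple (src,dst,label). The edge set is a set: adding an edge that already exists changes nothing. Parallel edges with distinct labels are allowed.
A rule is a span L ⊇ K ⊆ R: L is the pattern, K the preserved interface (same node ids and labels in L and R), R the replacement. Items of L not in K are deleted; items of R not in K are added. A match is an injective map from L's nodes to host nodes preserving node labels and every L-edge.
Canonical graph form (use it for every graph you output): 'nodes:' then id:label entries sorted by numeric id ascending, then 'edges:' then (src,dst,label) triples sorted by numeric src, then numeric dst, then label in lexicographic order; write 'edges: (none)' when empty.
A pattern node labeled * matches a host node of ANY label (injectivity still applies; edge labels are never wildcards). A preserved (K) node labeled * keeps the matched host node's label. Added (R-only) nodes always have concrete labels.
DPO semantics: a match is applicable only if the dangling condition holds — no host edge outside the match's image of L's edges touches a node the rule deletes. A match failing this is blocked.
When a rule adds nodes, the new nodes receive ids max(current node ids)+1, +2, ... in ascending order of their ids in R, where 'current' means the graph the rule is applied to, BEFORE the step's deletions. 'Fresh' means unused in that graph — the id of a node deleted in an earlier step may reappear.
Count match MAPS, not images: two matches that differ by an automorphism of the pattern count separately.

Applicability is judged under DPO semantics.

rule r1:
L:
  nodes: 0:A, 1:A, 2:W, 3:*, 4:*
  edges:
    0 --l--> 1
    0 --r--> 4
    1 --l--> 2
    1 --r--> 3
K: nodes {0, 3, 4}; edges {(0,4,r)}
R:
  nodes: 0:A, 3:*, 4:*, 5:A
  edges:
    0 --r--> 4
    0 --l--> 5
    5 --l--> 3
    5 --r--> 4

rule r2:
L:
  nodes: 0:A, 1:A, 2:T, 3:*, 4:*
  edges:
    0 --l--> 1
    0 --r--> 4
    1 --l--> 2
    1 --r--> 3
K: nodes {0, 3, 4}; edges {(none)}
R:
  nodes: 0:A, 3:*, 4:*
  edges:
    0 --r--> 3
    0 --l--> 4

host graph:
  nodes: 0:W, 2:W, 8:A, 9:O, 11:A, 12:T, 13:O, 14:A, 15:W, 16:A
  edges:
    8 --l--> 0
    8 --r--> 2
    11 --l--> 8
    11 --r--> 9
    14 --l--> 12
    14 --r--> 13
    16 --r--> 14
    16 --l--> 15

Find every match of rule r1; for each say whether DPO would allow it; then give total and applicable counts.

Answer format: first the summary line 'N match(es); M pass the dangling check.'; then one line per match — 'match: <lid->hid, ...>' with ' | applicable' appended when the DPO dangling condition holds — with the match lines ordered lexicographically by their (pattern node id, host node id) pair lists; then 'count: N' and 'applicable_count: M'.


1 match(es); 1 pass the dangling check.
match: 0->11, 1->8, 2->0, 3->2, 4->9 | applicable
count: 1
applicable_count: 1


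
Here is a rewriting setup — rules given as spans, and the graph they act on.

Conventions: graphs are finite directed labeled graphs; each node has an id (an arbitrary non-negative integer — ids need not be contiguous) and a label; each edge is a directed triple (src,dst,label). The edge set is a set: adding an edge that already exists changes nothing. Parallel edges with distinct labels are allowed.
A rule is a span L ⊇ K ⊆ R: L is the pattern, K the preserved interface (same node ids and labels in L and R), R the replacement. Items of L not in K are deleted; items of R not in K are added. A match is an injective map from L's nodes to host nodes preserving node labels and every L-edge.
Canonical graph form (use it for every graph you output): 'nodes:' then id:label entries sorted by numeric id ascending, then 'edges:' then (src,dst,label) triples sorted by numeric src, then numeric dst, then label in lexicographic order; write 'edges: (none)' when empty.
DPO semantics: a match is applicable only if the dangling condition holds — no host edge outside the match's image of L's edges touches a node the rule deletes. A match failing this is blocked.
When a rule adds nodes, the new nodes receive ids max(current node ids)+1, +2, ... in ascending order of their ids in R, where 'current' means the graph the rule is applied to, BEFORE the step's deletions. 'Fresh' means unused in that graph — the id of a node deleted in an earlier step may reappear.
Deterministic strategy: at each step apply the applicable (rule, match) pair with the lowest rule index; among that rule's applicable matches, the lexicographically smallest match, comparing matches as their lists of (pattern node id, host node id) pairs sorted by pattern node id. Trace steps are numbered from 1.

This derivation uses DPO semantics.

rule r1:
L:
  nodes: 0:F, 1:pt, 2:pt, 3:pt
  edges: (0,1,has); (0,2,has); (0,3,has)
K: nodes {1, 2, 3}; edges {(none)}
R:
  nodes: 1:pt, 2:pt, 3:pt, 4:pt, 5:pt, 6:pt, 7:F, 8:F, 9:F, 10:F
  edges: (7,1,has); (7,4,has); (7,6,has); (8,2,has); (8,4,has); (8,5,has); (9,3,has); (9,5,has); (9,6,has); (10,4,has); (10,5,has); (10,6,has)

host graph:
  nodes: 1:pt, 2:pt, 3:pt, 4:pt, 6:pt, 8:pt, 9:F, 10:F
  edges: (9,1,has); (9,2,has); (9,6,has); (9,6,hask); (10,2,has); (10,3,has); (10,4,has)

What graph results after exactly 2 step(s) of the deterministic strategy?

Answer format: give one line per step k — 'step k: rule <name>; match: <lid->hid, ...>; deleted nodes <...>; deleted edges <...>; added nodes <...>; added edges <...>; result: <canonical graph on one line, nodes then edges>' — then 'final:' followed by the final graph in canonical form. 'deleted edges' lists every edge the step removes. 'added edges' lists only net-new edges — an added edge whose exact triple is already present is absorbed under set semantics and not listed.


step 1: rule r1; match: 0->10, 1->2, 2->3, 3->4; deleted nodes 10; deleted edges (10,2,has); (10,3,has); (10,4,has); added nodes 11, 12, 13, 14, 15, 16, 17; added edges (14,2,has); (14,11,has); (14,13,has); (15,3,has); (15,11,has); (15,12,has); (16,4,has); (16,12,has); (16,13,has); (17,11,has); (17,12,has); (17,13,has); result: nodes: 1:pt, 2:pt, 3:pt, 4:pt, 6:pt, 8:pt, 9:F, 11:pt, 12:pt, 13:pt, 14:F, 15:F, 16:F, 17:F edges: (9,1,has); (9,2,has); (9,6,has); (9,6,hask); (14,2,has); (14,11,has); (14,13,has); (15,3,has); (15,11,has); (15,12,has); (16,4,has); (16,12,has); (16,13,has); (17,11,has); (17,12,has); (17,13,has)
step 2: rule r1; match: 0->14, 1->2, 2->11, 3->13; deleted nodes 14; deleted edges (14,2,has); (14,11,has); (14,13,has); added nodes 18, 19, 20, 21, 22, 23, 24; added edges (21,2,has); (21,18,has); (21,20,has); (22,11,has); (22,18,has); (22,19,has); (23,13,has); (23,19,has); (23,20,has); (24,18,has); (24,19,has); (24,20,has); result: nodes: 1:pt, 2:pt, 3:pt, 4:pt, 6:pt, 8:pt, 9:F, 11:pt, 12:pt, 13:pt, 15:F, 16:F, 17:F, 18:pt, 19:pt, 20:pt, 21:F, 22:F, 23:F, 24:F edges: (9,1,has); (9,2,has); (9,6,has); (9,6,hask); (15,3,has); (15,11,has); (15,12,has); (16,4,has); (16,12,has); (16,13,has); (17,11,has); (17,12,has); (17,13,has); (21,2,has); (21,18,has); (21,20,has); (22,11,has); (22,18,has); (22,19,has); (23,13,has); (23,19,has); (23,20,has); (24,18,has); (24,19,has); (24,20,has)
final:
nodes: 1:pt, 2:pt, 3:pt, 4:pt, 6:pt, 8:pt, 9:F, 11:pt, 12:pt, 13:pt, 15:F, 16:F, 17:F, 18:pt, 19:pt, 20:pt, 21:F, 22:F, 23:F, 24:F
edges: (9,1,has); (9,2,has); (9,6,has); (9,6,hask); (15,3,has); (15,11,has); (15,12,has); (16,4,has); (16,12,has); (16,13,has); (17,11,has); (17,12,has); (17,13,has); (21,2,has); (21,18,has); (21,20,has); (22,11,has); (22,18,has); (22,19,has); (23,13,has); (23,19,has); (23,20,has); (24,18,has); (24,19,has); (24,20,has)


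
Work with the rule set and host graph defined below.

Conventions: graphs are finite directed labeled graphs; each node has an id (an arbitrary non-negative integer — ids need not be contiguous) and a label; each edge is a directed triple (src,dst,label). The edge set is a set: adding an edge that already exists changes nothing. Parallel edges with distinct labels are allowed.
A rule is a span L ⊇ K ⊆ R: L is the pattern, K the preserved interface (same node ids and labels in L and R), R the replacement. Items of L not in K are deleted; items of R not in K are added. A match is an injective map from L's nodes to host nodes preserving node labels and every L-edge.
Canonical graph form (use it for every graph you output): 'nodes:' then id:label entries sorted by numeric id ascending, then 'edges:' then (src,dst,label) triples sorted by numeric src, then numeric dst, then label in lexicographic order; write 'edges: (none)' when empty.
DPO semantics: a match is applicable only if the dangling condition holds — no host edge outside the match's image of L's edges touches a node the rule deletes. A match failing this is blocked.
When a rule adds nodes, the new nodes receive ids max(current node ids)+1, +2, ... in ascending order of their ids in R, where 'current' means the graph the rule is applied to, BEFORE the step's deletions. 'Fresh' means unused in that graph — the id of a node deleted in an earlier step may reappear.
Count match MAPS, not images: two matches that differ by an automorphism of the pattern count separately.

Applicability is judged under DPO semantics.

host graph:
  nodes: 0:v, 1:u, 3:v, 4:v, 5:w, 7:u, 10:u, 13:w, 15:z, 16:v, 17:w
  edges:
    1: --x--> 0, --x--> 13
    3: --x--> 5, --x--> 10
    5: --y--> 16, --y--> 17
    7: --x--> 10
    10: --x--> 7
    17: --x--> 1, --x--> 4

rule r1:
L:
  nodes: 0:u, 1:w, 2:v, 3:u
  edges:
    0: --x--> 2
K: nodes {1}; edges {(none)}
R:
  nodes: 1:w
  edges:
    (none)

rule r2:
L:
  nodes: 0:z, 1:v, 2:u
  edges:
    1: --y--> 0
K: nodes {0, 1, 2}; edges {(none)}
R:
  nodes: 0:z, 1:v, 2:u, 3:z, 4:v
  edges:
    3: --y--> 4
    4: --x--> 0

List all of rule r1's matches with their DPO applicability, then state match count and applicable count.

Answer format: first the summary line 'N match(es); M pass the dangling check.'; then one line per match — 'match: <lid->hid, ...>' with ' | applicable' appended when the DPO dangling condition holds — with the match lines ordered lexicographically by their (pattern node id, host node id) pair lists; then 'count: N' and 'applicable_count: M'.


6 match(es); 0 pass the dangling check.
match: 0->1, 1->5, 2->0, 3->7
match: 0->1, 1->5, 2->0, 3->10
match: 0->1, 1->13, 2->0, 3->7
match: 0->1, 1->13, 2->0, 3->10
match: 0->1, 1->17, 2->0, 3->7
match: 0->1, 1->17, 2->0, 3->10
count: 6
applicable_count: 0


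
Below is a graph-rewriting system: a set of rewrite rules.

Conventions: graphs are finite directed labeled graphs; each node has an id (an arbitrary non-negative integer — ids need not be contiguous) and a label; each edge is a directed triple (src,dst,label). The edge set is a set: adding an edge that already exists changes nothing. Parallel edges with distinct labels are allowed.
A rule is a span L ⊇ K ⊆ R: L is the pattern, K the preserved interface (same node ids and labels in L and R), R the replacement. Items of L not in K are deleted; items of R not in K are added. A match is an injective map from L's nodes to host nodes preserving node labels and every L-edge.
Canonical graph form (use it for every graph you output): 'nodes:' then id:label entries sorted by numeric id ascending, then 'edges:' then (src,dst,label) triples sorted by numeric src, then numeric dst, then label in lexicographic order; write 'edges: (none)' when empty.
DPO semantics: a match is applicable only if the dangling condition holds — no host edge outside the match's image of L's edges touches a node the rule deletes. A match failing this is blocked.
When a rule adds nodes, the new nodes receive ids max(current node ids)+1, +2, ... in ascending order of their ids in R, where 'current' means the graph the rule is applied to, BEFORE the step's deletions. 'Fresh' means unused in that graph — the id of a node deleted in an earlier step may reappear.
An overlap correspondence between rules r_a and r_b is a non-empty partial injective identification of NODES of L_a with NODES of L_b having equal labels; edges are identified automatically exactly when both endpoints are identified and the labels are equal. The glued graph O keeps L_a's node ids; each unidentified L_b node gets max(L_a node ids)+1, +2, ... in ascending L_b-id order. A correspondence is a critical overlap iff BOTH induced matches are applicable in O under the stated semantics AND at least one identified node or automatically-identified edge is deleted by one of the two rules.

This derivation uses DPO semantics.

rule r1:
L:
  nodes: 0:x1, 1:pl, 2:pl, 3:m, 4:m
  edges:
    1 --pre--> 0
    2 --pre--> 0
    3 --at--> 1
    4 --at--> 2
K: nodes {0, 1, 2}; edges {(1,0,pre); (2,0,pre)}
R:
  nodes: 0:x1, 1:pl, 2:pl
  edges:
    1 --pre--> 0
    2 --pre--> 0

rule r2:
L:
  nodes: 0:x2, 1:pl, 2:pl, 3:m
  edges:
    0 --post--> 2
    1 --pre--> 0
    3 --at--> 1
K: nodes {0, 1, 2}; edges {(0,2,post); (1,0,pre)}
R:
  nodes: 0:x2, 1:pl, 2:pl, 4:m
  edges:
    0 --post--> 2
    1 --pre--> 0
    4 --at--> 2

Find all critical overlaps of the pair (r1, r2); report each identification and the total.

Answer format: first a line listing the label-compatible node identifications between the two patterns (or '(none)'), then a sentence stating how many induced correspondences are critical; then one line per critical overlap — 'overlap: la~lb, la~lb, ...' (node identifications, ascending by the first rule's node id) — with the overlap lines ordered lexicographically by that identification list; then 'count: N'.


label-compatible node identifications between L(r1) and L(r2): 1~1, 1~2, 2~1, 2~2, 3~3, 4~3
4 of the induced correspondences are critical overlaps of r1 and r2.
overlap: 1~1, 2~2, 3~3
overlap: 1~1, 3~3
overlap: 1~2, 2~1, 4~3
overlap: 2~1, 4~3
count: 4


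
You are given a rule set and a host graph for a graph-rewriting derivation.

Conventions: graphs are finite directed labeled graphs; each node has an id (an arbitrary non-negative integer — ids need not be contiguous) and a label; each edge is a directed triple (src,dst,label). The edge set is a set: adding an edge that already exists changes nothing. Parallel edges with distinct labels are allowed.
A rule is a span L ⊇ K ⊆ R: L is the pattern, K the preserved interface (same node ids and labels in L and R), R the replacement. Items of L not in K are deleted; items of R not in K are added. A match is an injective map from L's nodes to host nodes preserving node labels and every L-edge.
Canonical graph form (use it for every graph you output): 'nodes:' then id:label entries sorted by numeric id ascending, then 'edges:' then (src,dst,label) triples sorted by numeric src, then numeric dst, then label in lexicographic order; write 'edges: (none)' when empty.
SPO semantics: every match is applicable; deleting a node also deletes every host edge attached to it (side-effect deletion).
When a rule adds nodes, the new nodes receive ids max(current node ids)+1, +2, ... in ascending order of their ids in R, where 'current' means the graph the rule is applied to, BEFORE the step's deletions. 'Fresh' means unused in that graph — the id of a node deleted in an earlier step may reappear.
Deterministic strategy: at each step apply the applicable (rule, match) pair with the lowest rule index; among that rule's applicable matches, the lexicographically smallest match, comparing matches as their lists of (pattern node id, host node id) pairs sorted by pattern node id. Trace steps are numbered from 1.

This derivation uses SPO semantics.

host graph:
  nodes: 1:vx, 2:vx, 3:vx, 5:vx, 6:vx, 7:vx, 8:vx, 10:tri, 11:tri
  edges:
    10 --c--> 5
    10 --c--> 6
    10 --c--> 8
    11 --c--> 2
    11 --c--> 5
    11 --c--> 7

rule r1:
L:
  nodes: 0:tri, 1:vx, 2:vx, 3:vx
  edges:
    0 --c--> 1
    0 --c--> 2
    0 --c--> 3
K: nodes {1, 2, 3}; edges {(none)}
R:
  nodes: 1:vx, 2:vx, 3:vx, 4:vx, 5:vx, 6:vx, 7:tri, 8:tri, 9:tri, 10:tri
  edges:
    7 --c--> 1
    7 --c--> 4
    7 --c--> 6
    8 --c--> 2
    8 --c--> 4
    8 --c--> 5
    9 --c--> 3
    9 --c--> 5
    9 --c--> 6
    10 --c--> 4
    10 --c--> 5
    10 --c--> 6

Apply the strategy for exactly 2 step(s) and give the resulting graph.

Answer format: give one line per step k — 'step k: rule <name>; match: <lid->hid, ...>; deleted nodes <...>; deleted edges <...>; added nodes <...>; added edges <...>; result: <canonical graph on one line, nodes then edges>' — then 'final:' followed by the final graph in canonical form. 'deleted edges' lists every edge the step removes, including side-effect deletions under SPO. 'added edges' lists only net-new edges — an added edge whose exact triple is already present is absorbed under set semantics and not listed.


step 1: rule r1; match: 0->10, 1->5, 2->6, 3->8; deleted nodes 10; deleted edges (10,5,c); (10,6,c); (10,8,c); added nodes 12, 13, 14, 15, 16, 17, 18; added edges (15,5,c); (15,12,c); (15,14,c); (16,6,c); (16,12,c); (16,13,c); (17,8,c); (17,13,c); (17,14,c); (18,12,c); (18,13,c); (18,14,c); result: nodes: 1:vx, 2:vx, 3:vx, 5:vx, 6:vx, 7:vx, 8:vx, 11:tri, 12:vx, 13:vx, 14:vx, 15:tri, 16:tri, 17:tri, 18:tri edges: (11,2,c); (11,5,c); (11,7,c); (15,5,c); (15,12,c); (15,14,c); (16,6,c); (16,12,c); (16,13,c); (17,8,c); (17,13,c); (17,14,c); (18,12,c); (18,13,c); (18,14,c)
step 2: rule r1; match: 0->11, 1->2, 2->5, 3->7; deleted nodes 11; deleted edges (11,2,c); (11,5,c); (11,7,c); added nodes 19, 20, 21, 22, 23, 24, 25; added edges (22,2,c); (22,19,c); (22,21,c); (23,5,c); (23,19,c); (23,20,c); (24,7,c); (24,20,c); (24,21,c); (25,19,c); (25,20,c); (25,21,c); result: nodes: 1:vx, 2:vx, 3:vx, 5:vx, 6:vx, 7:vx, 8:vx, 12:vx, 13:vx, 14:vx, 15:tri, 16:tri, 17:tri, 18:tri, 19:vx, 20:vx, 21:vx, 22:tri, 23:tri, 24:tri, 25:tri edges: (15,5,c); (15,12,c); (15,14,c); (16,6,c); (16,12,c); (16,13,c); (17,8,c); (17,13,c); (17,14,c); (18,12,c); (18,13,c); (18,14,c); (22,2,c); (22,19,c); (22,21,c); (23,5,c); (23,19,c); (23,20,c); (24,7,c); (24,20,c); (24,21,c); (25,19,c); (25,20,c); (25,21,c)
final:
nodes: 1:vx, 2:vx, 3:vx, 5:vx, 6:vx, 7:vx, 8:vx, 12:vx, 13:vx, 14:vx, 15:tri, 16:tri, 17:tri, 18:tri, 19:vx, 20:vx, 21:vx, 22:tri, 23:tri, 24:tri, 25:tri
edges: (15,5,c); (15,12,c); (15,14,c); (16,6,c); (16,12,c); (16,13,c); (17,8,c); (17,13,c); (17,14,c); (18,12,c); (18,13,c); (18,14,c); (22,2,c); (22,19,c); (22,21,c); (23,5,c); (23,19,c); (23,20,c); (24,7,c); (24,20,c); (24,21,c); (25,19,c); (25,20,c); (25,21,c)
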